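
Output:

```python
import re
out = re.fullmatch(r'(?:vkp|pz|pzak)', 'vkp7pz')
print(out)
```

None

`fullmatch` succeeds only if the pattern covers the string from start to end.
Here the string isn't matched end-to-end, so the call returns None.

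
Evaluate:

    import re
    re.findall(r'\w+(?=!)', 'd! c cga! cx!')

Because the assertion is zero-width, the text it checks is not consumed and won't appear in the result.
Matches: at [0:1] → 'd'; at [5:8] → 'cga'; at [10:12] → 'cx'.
Since nothing is captured, `findall` lists the 3 matched substrings directly.

['d', 'cga', 'cx']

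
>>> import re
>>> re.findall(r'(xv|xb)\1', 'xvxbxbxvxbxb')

['xb', 'xb']

A backreference is literal: `\1` must see the identical characters the first group matched.
Walking the string: at [2:6] match 'xbxb', group 1 = 'xb'; at [8:12] match 'xbxb', group 1 = 'xb'.
`findall` collects group 1 from each match (2 total).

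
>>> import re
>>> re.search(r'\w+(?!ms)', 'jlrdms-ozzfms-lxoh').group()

'jlrdms'

The negative lookaround is zero-width — it rules out positions where the adjacent text would match, without consuming anything.
Unlike `match`, `search` isn't anchored — it looks for the pattern anywhere in the string.
The match spans [0:6] → 'jlrdms'.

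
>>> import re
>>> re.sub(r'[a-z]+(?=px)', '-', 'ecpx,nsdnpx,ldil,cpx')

'-px,-px,ldil,-px'

The lookaround is zero-width — it requires the adjacent text to match without consuming it, so the asserted text isn't part of the match.
Matches: at [0:2] → 'ec'; at [5:9] → 'nsdn'; at [17:18] → 'c'.
`sub` substitutes '-' at each match site.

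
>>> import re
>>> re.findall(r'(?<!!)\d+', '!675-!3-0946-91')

`(?!…)`/`(?<!…)` only lets a position through if the neighbouring text does NOT match; no characters are consumed.
Matches: at [2:4] → '75'; at [8:12] → '0946'; at [13:15] → '91'.
No capturing groups, so `findall` returns the 3 full match strings.

['75', '0946', '91']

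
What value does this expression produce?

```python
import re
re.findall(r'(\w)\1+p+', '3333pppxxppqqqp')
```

A backreference is literal: `\1` must see the identical characters the first group matched.
Because there's exactly one group, `findall` drops the full match and keeps group 1 from each hit.

['3', 'x', 'q']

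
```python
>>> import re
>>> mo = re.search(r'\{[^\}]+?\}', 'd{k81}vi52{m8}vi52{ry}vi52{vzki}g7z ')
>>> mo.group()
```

'{k81}'

The match spans [1:6] → '{k81}'.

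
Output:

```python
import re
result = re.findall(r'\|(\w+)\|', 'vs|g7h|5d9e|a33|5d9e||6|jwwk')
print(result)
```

['g7h', 'a33', '6']

Scanning left to right: at [2:7] match '|g7h|', group 1 = 'g7h'; at [11:16] match '|a33|', group 1 = 'a33'; at [21:24] match '|6|', group 1 = '6'.
One capturing group, so `findall` returns just the captured substring from each match — 3 in all.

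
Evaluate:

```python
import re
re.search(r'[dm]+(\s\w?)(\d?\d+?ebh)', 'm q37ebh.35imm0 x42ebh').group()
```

'm q37ebh'

The pattern matches one or more of one of [dm]; then whitespace, then optionally a word character (captured); then optionally a digit, then one or more of a digit (lazy), then the literal 'ebh' (captured).
`re.search` tries every starting position until one works.
The match spans [0:8] → 'm q37ebh'.
Captured: group 1 = ' q', group 2 = '37ebh'.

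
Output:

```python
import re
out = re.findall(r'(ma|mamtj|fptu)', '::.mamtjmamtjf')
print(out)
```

['ma', 'ma']

The regex engine tests alternatives in the order written; an earlier branch that matches wins even if a later one would match more.
Because there's exactly one group, `findall` drops the full match and keeps group 1 from each hit.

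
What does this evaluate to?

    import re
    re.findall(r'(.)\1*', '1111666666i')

['1', '6', 'i']

The backreference `\1` re-matches whatever the first group consumed, character for character.
Walking the string: at [0:4] match '1111', group 1 = '1'; at [4:10] match '666666', group 1 = '6'; at [10:11] match 'i', group 1 = 'i'.
`findall` collects group 1 from each match (3 total).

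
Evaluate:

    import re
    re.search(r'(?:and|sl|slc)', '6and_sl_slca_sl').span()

The match spans [1:4] → 'and'.

(1, 4)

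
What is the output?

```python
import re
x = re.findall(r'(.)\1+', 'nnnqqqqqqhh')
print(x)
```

['n', 'q', 'h']

`\1` has to match the exact text group 1 already captured.
With a single group, `findall` returns only what that group captured — 3 items.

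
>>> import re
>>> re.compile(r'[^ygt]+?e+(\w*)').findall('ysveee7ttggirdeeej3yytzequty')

['7ttggirdeeej3yytzequty']

The pattern matches one or more of any character except [ygt] (lazy), then one or more of the literal 'e'; then zero or more of a word character (captured).
Matches: at [1:28] match 'sveee7ttggirdeeej3yytzequty', group 1 = '7ttggirdeeej3yytzequty'.
One capturing group, so `findall` returns just the captured substring from the one match — 1 in all.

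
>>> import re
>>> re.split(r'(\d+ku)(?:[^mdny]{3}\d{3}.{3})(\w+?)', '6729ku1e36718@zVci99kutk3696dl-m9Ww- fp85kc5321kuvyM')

`re.split` interleaves the captured-group text with the surrounding fragments.

['', '6729ku', 'V', 'ci', '99ku', 'm', '9Ww- fp85kc5321kuvyM']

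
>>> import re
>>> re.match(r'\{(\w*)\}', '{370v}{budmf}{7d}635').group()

`match` is anchored at position 0; if the pattern doesn't fit there, it returns None.
The match spans [0:6] → '{370v}'.

'{370v}'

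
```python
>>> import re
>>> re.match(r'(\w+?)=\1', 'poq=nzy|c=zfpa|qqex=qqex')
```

None

A backreference is literal: `\1` must see the identical characters the first group matched.
`re.match` won't scan ahead — the pattern has to work from the very first character.
Here the pattern fails at index 0, so the call returns None.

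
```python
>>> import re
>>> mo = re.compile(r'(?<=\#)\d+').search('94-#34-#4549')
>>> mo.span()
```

(4, 6)

Because the assertion is zero-width, the text it checks is not consumed and won't appear in the result.
The match spans [4:6] → '34'.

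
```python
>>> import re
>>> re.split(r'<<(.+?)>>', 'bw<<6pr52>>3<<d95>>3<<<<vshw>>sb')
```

['bw', '6pr52', '3', 'd95', '3', '<<vshw', 'sb']

Because the quantifier is non-greedy, it stops expanding at the earliest point where the rest of the pattern can succeed.
Matches to split on: at [2:11] → '<<6pr52>>'; at [12:19] → '<<d95>>'; at [20:30] → '<<<<vshw>>'.
The group in the pattern means `split` returns the separators' captures alongside the pieces.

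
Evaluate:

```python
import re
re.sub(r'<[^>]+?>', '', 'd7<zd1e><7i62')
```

Matches: at [2:8] → '<zd1e>'.
Each match is replaced by ''.

'd7<7i62'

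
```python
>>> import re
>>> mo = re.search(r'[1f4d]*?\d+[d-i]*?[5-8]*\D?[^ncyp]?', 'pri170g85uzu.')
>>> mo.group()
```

'170g8'

The `?` after the quantifier makes it lazy — it takes as little as possible before letting the rest of the pattern try.
The match spans [3:8] → '170g8'.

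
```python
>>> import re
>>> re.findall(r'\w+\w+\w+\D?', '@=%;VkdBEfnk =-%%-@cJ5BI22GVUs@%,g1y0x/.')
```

['VkdBEfnk ', 'cJ5BI22GVUs@', 'g1y0x/']

With no groups in the pattern, `findall` gives back each whole match — 3 here.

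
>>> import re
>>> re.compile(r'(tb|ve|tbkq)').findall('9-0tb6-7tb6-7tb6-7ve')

Matches: at [3:5] match 'tb', group 1 = 'tb'; at [8:10] match 'tb', group 1 = 'tb'; at [13:15] match 'tb', group 1 = 'tb'; at [18:20] match 've', group 1 = 've'.
One capturing group, so `findall` returns just the captured substring from each match — 4 in all.

['tb', 'tb', 'tb', 've']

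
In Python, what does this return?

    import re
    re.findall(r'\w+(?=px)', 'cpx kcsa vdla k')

['c']

Because the assertion is zero-width, the text it checks is not consumed and won't appear in the result.
Matches: at [0:1] → 'c'.
With no groups in the pattern, `findall` gives back each whole match — 1 here.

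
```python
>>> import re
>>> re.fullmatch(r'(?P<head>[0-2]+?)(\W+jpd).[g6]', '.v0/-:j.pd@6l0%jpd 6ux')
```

None

Pattern: one or more of a character in [0-2] (lazy) (captured as 'head'); then one or more of a non-word character, then the literal 'jpd' (captured); then any character, then one of [g6].
`re.fullmatch` requires the pattern to consume the entire string.
Here there's no way to consume every character, so the call returns None.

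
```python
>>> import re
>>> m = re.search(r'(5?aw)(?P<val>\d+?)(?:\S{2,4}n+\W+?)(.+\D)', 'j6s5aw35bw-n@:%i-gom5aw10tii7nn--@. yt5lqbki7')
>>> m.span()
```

(3, 44)

Pattern: optionally the literal '5', then the literal 'aw' (captured); then one or more of a digit (lazy) (captured as 'val'); then 2 to 4 of a non-whitespace character, then one or more of a literal 'n', then one or more of a non-word character (lazy) (non-capturing group); then one or more of any character, then a non-digit (captured).
`re.search` scans for the first position where the pattern succeeds.
The match spans [3:44] → '5aw35bw-n@:%i-gom5aw10tii7nn--@. yt5lqbki'.
Captured: group 1 = '5aw', group 2 = '3', group 3 = ':%i-gom5aw10tii7nn--@. yt5lqbki'.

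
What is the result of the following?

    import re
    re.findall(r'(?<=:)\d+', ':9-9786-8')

The lookaround is zero-width — it requires the adjacent text to match without consuming it, so the asserted text isn't part of the match.
Scanning left to right: at [1:2] → '9'.
Since nothing is captured, `findall` lists the 1 matched substring directly.

['9']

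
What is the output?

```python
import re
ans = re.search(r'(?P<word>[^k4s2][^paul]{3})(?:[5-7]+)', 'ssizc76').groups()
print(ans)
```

('izc7',)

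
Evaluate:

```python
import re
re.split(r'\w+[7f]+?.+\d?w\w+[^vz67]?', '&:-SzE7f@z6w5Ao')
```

['&:-', '']

Splitting on the pattern gives 2 pieces.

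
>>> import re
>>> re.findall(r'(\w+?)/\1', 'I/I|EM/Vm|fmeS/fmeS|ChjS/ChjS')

['I', 'fmeS', 'ChjS']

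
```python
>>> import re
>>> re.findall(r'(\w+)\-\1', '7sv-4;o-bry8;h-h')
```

['h']

`\1` has to match the exact text group 1 already captured.
Because there's exactly one group, `findall` drops the full match and keeps group 1 from the one hit.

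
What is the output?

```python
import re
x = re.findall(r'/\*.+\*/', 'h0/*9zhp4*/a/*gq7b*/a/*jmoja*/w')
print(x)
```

['/*9zhp4*/a/*gq7b*/a/*jmoja*/']

Matches: at [2:30] → '/*9zhp4*/a/*gq7b*/a/*jmoja*/'.
Since nothing is captured, `findall` lists the 1 matched substring directly.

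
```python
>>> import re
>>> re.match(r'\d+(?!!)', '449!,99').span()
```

(0, 2)

`re.match` won't scan ahead — the pattern has to work from the very first character.
The match spans [0:2] → '44'.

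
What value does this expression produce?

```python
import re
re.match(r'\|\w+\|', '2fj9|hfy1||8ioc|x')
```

`re.match` won't scan ahead — the pattern has to work from the very first character.
Here the pattern fails at index 0, so the call returns None.

None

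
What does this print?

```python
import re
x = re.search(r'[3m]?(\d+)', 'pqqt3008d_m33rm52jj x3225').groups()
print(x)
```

('008',)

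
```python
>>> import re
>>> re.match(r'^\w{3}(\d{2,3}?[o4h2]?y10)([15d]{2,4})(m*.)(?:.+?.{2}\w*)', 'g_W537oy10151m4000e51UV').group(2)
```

The match spans [0:23] → 'g_W537oy10151m4000e51UV'.
Captured: group 1 = '537oy10', group 2 = '151', group 3 = 'm4'.

'151'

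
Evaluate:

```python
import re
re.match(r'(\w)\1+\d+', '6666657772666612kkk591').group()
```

'6666657772666612'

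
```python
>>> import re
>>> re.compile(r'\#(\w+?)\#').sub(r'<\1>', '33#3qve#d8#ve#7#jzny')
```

'33<3qve>d8<ve>7#jzny'

`\1` in the replacement pulls in group 1's text for each match.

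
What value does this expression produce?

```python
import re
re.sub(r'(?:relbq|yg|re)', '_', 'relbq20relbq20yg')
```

Branches in `(...|...)` are attempted left-to-right; the first branch that allows the whole pattern to succeed is taken.
Matches: at [0:5] → 'relbq'; at [7:12] → 'relbq'; at [14:16] → 'yg'.
Each match is replaced by '_'.

'_20_20_'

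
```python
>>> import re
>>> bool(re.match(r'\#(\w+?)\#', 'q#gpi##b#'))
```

`re.match` only tries the pattern at the start of the string.
Here the pattern fails at index 0, so the call returns None, and `bool(None)` is False.

False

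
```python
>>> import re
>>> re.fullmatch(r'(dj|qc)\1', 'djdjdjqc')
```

None

`re.fullmatch` is like wrapping the pattern in `^…$` (in single-line mode).
Here the string isn't matched end-to-end, so the call returns None.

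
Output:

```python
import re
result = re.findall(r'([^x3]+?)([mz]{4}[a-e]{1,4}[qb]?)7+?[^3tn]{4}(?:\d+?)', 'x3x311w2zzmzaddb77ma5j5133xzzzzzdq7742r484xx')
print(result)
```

[('11w2', 'zzmzaddb'), ('z', 'zzzzdq')]

With 2 capturing groups, `findall` returns a 2-tuple per match.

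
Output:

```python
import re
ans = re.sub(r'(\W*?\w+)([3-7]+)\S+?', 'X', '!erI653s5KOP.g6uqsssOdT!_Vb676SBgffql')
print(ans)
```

XOPXqsssOdTXBgffql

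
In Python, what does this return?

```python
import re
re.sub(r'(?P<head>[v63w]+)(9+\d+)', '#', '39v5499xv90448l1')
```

'39v5499x#l1'

Every occurrence is swapped for '#'.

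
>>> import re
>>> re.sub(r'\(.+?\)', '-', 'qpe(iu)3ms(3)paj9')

'qpe-3ms-paj9'

Matches: at [3:7] → '(iu)'; at [10:13] → '(3)'.
Every occurrence is swapped for '-'.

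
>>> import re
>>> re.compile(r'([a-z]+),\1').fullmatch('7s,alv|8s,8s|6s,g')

None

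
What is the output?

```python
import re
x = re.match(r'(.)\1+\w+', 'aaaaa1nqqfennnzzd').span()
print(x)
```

`\1` is not a pattern — it's the concrete string captured by group 1, re-applied verbatim.
With `match`, the pattern is implicitly anchored at the beginning.
The match spans [0:17] → 'aaaaa1nqqfennnzzd'.
Captured: group 1 = 'a'.

(0, 17)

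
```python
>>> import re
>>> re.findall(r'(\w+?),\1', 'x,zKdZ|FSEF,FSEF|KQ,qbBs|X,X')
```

['FSEF', 'X']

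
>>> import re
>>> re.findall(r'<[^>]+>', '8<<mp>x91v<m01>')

['<<mp>', '<m01>']

Walking the string: at [1:6] → '<<mp>'; at [10:15] → '<m01>'.
No capturing groups, so `findall` returns the 2 full match strings.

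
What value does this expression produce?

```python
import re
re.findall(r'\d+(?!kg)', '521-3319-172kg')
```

A negative assertion filters positions out without eating any characters.
Since nothing is captured, `findall` lists the 3 matched substrings directly.

['521', '3319', '17']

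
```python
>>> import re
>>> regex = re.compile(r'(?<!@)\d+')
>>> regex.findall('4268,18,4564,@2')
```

['4268', '18', '4564']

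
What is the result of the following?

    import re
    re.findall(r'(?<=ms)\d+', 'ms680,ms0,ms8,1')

Because the assertion is zero-width, the text it checks is not consumed and won't appear in the result.
Scanning left to right: at [2:5] → '680'; at [8:9] → '0'; at [12:13] → '8'.
`findall` yields the raw match text (3 of them) because the pattern has no groups.

['680', '0', '8']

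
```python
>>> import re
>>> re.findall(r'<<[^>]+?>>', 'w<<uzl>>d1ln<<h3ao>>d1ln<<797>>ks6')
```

['<<uzl>>', '<<h3ao>>', '<<797>>']

Matches: at [1:8] → '<<uzl>>'; at [12:20] → '<<h3ao>>'; at [24:31] → '<<797>>'.
No capturing groups, so `findall` returns the 3 full match strings.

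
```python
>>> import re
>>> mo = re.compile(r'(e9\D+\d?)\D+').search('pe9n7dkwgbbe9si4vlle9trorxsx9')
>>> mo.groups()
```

('e9n7',)

Pattern: the literal 'e9', then one or more of a non-digit, then optionally a digit (captured); then one or more of a non-digit.
Unlike `match`, `search` isn't anchored — it looks for the pattern anywhere in the string.
The match spans [1:12] → 'e9n7dkwgbbe'.
Captured: group 1 = 'e9n7'.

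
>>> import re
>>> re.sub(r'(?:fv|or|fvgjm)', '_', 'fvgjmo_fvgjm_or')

`|` is ordered: at each position the engine commits to the first alternative that works.
Matches: at [0:2] → 'fv'; at [7:9] → 'fv'; at [13:15] → 'or'.
Every occurrence is swapped for '_'.

'_gjmo__gjm__'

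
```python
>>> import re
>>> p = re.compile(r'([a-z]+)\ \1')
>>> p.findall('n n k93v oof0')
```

The backreference `\1` re-matches whatever the first group consumed, character for character.
Scanning left to right: at [0:3] match 'n n', group 1 = 'n'.
With a single group, `findall` returns only what that group captured — 1 item.

['n']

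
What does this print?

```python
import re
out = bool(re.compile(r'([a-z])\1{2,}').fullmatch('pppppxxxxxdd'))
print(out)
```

False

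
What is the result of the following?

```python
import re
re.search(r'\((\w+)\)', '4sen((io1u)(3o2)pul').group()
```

The match spans [5:11] → '(io1u)'.

'(io1u)'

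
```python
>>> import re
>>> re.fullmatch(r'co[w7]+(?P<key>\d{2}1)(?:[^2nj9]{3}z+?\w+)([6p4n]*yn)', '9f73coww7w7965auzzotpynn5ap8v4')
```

This matches the literal 'co', then one or more of one of [w7]; then exactly 2 of a digit, then the literal '1' (captured as 'key'); then exactly 3 of any character except [2nj9], then one or more of a literal 'z' (lazy), then one or more of a word character (non-capturing group); then zero or more of one of [6p4n], then the literal 'yn' (captured).
For `fullmatch`, every character of the input must be accounted for by the pattern.
Here the string isn't matched end-to-end, so the call returns None.

None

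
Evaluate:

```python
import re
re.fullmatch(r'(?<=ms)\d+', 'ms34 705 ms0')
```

None

The `(?=…)`/`(?<=…)` assertion just peeks at neighbouring text; it doesn't advance the match position.
`fullmatch` succeeds only if the pattern covers the string from start to end.
Here there's no way to consume every character, so the call returns None.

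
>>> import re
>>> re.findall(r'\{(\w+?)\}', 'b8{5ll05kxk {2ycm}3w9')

Matches: at [12:18] match '{2ycm}', group 1 = '2ycm'.
`findall` collects group 1 from the one match (1 total).

['2ycm']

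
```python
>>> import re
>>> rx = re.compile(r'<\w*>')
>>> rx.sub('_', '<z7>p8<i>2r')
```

Matches: at [0:4] → '<z7>'; at [6:9] → '<i>'.
Each match is replaced by '_'.

'_p8_2r'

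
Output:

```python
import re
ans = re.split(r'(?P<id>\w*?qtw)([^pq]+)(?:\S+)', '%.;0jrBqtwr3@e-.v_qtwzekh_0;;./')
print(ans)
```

['%.;', '0jrBqtw', 'r3@e-.v_', '']

Pattern: zero or more of a word character (lazy), then the literal 'qtw' (captured as 'id'); then one or more of any character except [pq] (captured); then one or more of a non-whitespace character (non-capturing group).
Matches to split on: at [3:31] → '0jrBqtwr3@e-.v_qtwzekh_0;;./'.
`re.split` interleaves the captured-group text with the surrounding fragments.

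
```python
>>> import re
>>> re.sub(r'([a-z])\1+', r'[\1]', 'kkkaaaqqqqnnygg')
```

'[k][a][q][n]y[g]'

The backreference `\1` re-matches whatever the first group consumed, character for character.
The replacement refers to a captured group, so each match is rewritten using its own captured text.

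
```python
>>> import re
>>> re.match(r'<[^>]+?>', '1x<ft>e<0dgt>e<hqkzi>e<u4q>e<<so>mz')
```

None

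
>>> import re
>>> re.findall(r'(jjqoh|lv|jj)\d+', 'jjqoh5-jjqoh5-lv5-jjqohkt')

Because there's exactly one group, `findall` drops the full match and keeps group 1 from each hit.

['jjqoh', 'jjqoh', 'lv']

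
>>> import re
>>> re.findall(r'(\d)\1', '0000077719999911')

['0', '0', '7', '9', '9', '1']

The backreference `\1` re-matches whatever the first group consumed, character for character.
`findall` collects group 1 from each match (6 total).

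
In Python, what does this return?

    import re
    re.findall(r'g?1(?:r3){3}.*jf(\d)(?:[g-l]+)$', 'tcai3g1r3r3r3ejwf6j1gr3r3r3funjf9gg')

['9']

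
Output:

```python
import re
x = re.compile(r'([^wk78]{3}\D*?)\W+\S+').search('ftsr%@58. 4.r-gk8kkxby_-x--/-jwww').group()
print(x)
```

ftsr%@58.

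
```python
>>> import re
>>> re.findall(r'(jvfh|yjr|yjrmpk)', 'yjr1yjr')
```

With a single group, `findall` returns only what that group captured — 2 items.

['yjr', 'yjr']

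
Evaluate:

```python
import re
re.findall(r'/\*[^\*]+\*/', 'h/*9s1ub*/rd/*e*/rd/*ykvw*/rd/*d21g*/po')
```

['/*9s1ub*/', '/*e*/', '/*ykvw*/', '/*d21g*/']

No capturing groups, so `findall` returns the 4 full match strings.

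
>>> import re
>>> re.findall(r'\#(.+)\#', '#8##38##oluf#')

['8##38##oluf']

Scanning left to right: at [0:13] match '#8##38##oluf#', group 1 = '8##38##oluf'.
`findall` collects group 1 from the one match (1 total).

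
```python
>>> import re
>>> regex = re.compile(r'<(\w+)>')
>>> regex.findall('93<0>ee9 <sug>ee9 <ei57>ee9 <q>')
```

`findall` collects group 1 from each match (4 total).

['0', 'sug', 'ei57', 'q']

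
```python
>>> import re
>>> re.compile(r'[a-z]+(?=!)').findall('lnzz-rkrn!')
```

['rkrn']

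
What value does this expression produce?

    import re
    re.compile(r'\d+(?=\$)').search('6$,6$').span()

(0, 1)

The positive lookaround only admits positions where the adjacent text matches; those characters stay outside the span.
`re.search` tries every starting position until one works.
The match spans [0:1] → '6'.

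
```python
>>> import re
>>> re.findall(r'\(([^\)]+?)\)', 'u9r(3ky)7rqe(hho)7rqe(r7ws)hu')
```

['3ky', 'hho', 'r7ws']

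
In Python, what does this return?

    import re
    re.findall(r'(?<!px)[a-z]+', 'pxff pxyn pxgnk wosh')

The negative lookahead/lookbehind blocks any match where the forbidden context is present.
Scanning left to right: at [0:4] → 'pxff'; at [5:9] → 'pxyn'; at [10:15] → 'pxgnk'; at [16:20] → 'wosh'.
No capturing groups, so `findall` returns the 4 full match strings.

['pxff', 'pxyn', 'pxgnk', 'wosh']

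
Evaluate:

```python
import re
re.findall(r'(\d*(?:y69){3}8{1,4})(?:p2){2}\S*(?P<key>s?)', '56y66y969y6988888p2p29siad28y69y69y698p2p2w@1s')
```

[('28y69y69y698', '')]

The pattern matches zero or more of a digit, then the literal 'y69' repeated 3 times, then 1 to 4 of the literal '8' (captured); then the literal 'p2' repeated 2 times, then zero or more of a non-whitespace character; then optionally a literal 's' (captured as 'key').
Matches: at [26:46] match '28y69y69y698p2p2w@1s', groups = ('28y69y69y698', '').
`findall` packs the 2 group values into a tuple for every match.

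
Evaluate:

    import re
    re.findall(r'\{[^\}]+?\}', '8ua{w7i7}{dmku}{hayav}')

['{w7i7}', '{dmku}', '{hayav}']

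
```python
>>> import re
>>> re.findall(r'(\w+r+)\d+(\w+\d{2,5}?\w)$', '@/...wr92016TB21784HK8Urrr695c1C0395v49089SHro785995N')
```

[('wr92016TB21784HK8Urrr', 'c1C0395v49089SHro785995N')]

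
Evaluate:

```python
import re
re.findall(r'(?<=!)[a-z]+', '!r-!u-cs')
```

['r', 'u']

Because the assertion is zero-width, the text it checks is not consumed and won't appear in the result.
Matches: at [1:2] → 'r'; at [4:5] → 'u'.
No capturing groups, so `findall` returns the 2 full match strings.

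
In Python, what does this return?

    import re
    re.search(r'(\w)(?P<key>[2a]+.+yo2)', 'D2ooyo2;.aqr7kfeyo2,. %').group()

'D2ooyo2;.aqr7kfeyo2'

Pattern: a word character (captured); then one or more of one of [2a], then one or more of any character, then the literal 'yo2' (captured as 'key').
`search` walks the string left to right and returns the first match it finds.
The match spans [0:19] → 'D2ooyo2;.aqr7kfeyo2'.
Captured: group 1 = 'D', group 2 = '2ooyo2;.aqr7kfeyo2'.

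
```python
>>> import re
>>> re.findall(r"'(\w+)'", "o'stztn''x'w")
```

['stztn', 'x']

Scanning left to right: at [1:8] match "'stztn'", group 1 = 'stztn'; at [8:11] match "'x'", group 1 = 'x'.
`findall` collects group 1 from each match (2 total).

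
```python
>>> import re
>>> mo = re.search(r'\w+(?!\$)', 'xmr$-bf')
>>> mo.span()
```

Because the assertion is negative and zero-width, positions next to the forbidden text are skipped.
`search` walks the string left to right and returns the first match it finds.
The match spans [0:2] → 'xm'.

(0, 2)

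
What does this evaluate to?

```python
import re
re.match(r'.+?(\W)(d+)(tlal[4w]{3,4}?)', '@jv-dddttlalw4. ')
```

With `match`, the pattern is implicitly anchored at the beginning.
Here the pattern fails at index 0, so the call returns None.

None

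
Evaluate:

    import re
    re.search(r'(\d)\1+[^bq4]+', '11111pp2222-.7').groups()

('1',)

The backreference `\1` re-matches whatever the first group consumed, character for character.
`search` walks the string left to right and returns the first match it finds.
The match spans [0:14] → '11111pp2222-.7'.
Captured: group 1 = '1'.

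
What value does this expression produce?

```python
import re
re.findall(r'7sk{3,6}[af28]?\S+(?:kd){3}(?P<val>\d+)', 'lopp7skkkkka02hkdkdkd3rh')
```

['3']

One capturing group, so `findall` returns just the captured substring from the one match — 1 in all.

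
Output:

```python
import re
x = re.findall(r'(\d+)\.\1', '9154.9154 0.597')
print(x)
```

The backreference `\1` re-matches whatever the first group consumed, character for character.
Walking the string: at [0:9] match '9154.9154', group 1 = '9154'.
With a single group, `findall` returns only what that group captured — 1 item.

['9154']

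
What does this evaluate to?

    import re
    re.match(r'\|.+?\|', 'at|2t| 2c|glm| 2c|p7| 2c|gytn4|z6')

`match` is anchored at position 0; if the pattern doesn't fit there, it returns None.
Here position 0 doesn't satisfy it, so the call returns None.

None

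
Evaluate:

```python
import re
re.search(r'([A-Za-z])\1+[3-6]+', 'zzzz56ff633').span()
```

(0, 6)

`\1` is not a pattern — it's the concrete string captured by group 1, re-applied verbatim.
`re.search` scans for the first position where the pattern succeeds.
The match spans [0:6] → 'zzzz56'.
Captured: group 1 = 'z'.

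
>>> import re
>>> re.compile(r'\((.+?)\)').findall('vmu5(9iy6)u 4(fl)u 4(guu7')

Matches: at [4:10] match '(9iy6)', group 1 = '9iy6'; at [13:17] match '(fl)', group 1 = 'fl'.
`findall` collects group 1 from each match (2 total).

['9iy6', 'fl']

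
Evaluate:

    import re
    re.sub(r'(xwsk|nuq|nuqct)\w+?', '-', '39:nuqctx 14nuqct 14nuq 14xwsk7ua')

The regex engine tests alternatives in the order written; an earlier branch that matches wins even if a later one would match more.
Each match is replaced by '-'.

'39:-tx 14-t 14nuq 14-ua'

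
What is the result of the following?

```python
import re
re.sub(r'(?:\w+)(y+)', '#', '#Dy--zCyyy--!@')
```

'##--#--!@'

Pattern: one or more of a word character (non-capturing group); then one or more of a literal 'y' (captured).
Matches: at [1:3] → 'Dy'; at [5:10] → 'zCyyy'.
Each match is replaced by '#'.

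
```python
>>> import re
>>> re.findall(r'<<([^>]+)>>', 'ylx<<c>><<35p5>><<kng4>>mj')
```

['c', '35p5', 'kng4']

With a single group, `findall` returns only what that group captured — 3 items.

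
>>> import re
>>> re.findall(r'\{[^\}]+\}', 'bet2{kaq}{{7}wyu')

['{kaq}', '{{7}']

Scanning left to right: at [4:9] → '{kaq}'; at [9:13] → '{{7}'.
Since nothing is captured, `findall` lists the 2 matched substrings directly.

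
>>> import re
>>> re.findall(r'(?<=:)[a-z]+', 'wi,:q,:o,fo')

['q', 'o']

The lookaround is zero-width — it requires the adjacent text to match without consuming it, so the asserted text isn't part of the match.
Walking the string: at [4:5] → 'q'; at [7:8] → 'o'.
With no groups in the pattern, `findall` gives back each whole match — 2 here.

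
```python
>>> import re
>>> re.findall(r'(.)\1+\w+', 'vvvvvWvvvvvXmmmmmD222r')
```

`\1` is not a pattern — it's the concrete string captured by group 1, re-applied verbatim.
Walking the string: at [0:22] match 'vvvvvWvvvvvXmmmmmD222r', group 1 = 'v'.
`findall` collects group 1 from the one match (1 total).

['v']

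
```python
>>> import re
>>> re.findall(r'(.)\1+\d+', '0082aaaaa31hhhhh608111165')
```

['0', 'a', 'h']

`\1` is not a pattern — it's the concrete string captured by group 1, re-applied verbatim.
Matches: at [0:4] match '0082', group 1 = '0'; at [4:11] match 'aaaaa31', group 1 = 'a'; at [11:25] match 'hhhhh608111165', group 1 = 'h'.
With a single group, `findall` returns only what that group captured — 3 items.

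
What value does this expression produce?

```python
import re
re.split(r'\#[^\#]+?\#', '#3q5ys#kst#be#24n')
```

['', 'kst', '24n']

`split` removes every match and returns the 3 fragments in between.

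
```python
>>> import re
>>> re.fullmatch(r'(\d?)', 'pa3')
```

`re.fullmatch` is like wrapping the pattern in `^…$` (in single-line mode).
Here there's no way to consume every character, so the call returns None.

None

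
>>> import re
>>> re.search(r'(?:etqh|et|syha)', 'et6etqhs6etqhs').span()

(0, 2)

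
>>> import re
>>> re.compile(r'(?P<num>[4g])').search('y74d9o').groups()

('4',)

The match spans [2:3] → '4'.
Captured: group 1 = '4'.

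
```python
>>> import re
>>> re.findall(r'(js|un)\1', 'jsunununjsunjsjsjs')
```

['un', 'js']

`\1` is not a pattern — it's the concrete string captured by group 1, re-applied verbatim.
One capturing group, so `findall` returns just the captured substring from each match — 2 in all.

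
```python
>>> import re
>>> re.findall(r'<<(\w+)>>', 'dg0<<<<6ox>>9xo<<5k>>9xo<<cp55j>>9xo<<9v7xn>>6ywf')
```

['6ox', '5k', 'cp55j', '9v7xn']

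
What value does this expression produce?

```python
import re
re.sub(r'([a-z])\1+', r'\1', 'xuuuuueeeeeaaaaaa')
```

`\1` is not a pattern — it's the concrete string captured by group 1, re-applied verbatim.
Matches: at [1:6] → 'uuuuu'; at [6:11] → 'eeeee'; at [11:17] → 'aaaaaa'.
`\1` in the replacement pulls in group 1's text for each match.

'xuea'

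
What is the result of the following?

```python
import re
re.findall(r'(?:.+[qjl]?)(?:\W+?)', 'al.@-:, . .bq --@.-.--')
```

['al.@-:, . .bq --@.-.--']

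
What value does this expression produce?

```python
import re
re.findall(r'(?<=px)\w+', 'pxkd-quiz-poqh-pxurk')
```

['kd', 'urk']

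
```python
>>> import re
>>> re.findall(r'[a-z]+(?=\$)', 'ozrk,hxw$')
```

The positive lookaround only admits positions where the adjacent text matches; those characters stay outside the span.
Walking the string: at [5:8] → 'hxw'.
`findall` yields the raw match text (1 of them) because the pattern has no groups.

['hxw']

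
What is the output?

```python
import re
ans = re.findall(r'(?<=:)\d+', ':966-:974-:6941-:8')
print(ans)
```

['966', '974', '6941', '8']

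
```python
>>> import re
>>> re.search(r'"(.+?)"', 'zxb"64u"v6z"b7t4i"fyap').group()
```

A non-greedy quantifier consumes as few characters as it can — just enough that the remainder of the pattern still matches from where it stops; whatever follows it matches normally.
The match spans [3:8] → '"64u"'.

'"64u"'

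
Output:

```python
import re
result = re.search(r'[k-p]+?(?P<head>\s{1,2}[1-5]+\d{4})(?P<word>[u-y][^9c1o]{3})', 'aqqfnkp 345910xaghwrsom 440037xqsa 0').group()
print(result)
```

nkp 345910xagh

This matches one or more of a character in [k-p] (lazy); then 1 to 2 of whitespace, then one or more of a character in [1-5], then exactly 4 of a digit (captured as 'head'); then a character in [u-y], then exactly 3 of any character except [9c1o] (captured as 'word').
`search` walks the string left to right and returns the first match it finds.
The match spans [4:18] → 'nkp 345910xagh'.
Captured: group 1 = ' 345910', group 2 = 'xagh'.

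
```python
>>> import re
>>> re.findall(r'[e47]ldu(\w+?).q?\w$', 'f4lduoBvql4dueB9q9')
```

['oBvql4dueB']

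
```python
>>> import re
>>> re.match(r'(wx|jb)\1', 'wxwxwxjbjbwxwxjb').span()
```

A backreference is literal: `\1` must see the identical characters the first group matched.
`match` is anchored at position 0; if the pattern doesn't fit there, it returns None.
The match spans [0:4] → 'wxwx'.
Captured: group 1 = 'wx'.

(0, 4)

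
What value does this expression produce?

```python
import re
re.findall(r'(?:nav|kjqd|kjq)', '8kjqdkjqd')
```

['kjqd', 'kjqd']

`|` is ordered: at each position the engine commits to the first alternative that works.
Walking the string: at [1:5] → 'kjqd'; at [5:9] → 'kjqd'.
`findall` yields the raw match text (2 of them) because the pattern has no groups.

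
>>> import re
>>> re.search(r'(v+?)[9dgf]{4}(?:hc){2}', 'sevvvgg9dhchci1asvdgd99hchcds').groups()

('vvv',)

The match spans [2:13] → 'vvvgg9dhchc'.
Captured: group 1 = 'vvv'.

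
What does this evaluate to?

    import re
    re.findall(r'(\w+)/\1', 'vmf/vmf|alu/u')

['vmf', 'u']

After group 1 captures some text, `\1` only succeeds where that same text appears again.
Walking the string: at [0:7] match 'vmf/vmf', group 1 = 'vmf'; at [10:13] match 'u/u', group 1 = 'u'.
`findall` collects group 1 from each match (2 total).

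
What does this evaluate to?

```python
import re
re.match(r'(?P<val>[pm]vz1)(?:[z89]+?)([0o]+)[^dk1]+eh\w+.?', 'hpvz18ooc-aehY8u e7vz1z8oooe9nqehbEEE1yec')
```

None

`re.match` won't scan ahead — the pattern has to work from the very first character.
Here the string doesn't start with a match, so the call returns None.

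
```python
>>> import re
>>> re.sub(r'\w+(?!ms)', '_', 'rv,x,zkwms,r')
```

'_,_,_,_'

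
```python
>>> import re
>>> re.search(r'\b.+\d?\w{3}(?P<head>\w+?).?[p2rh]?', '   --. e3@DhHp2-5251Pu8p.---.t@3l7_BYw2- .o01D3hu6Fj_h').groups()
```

('h',)

Pattern: a word boundary (`\b`, zero-width); then one or more of any character, then optionally a digit, then exactly 3 of a word character; then one or more of a word character (lazy) (captured as 'head'); then optionally any character, then optionally one of [p2rh].
`re.search` tries every starting position until one works.
The match spans [7:54] → 'e3@DhHp2-5251Pu8p.---.t@3l7_BYw2- .o01D3hu6Fj_h'.
Captured: group 1 = 'h'.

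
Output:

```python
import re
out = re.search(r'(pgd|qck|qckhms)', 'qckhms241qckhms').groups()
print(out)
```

`|` is ordered: at each position the engine commits to the first alternative that works.
`re.search` scans for the first position where the pattern succeeds.
The match spans [0:3] → 'qck'.
Captured: group 1 = 'qck'.

('qck',)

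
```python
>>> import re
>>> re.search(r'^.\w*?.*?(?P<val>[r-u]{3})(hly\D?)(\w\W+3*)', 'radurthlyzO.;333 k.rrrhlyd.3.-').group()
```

'radurthlyzO.;333'

Because the quantifier is non-greedy, it stops expanding at the earliest point where the rest of the pattern can succeed.
The match spans [0:16] → 'radurthlyzO.;333'.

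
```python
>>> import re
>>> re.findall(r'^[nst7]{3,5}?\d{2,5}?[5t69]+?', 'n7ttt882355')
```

Pattern: anchored at the start of the string; then 3 to 5 of one of [nst7] (lazy); then 2 to 5 of a digit (lazy), then one or more of one of [5t69] (lazy).
The `?` after the quantifier makes it lazy — it takes as little as possible before letting the rest of the pattern try.
Scanning left to right: at [0:10] → 'n7ttt88235'.
No capturing groups, so `findall` returns the 1 full match string.

['n7ttt88235']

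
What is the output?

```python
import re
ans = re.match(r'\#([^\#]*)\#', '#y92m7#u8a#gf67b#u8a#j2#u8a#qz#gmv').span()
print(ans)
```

(0, 7)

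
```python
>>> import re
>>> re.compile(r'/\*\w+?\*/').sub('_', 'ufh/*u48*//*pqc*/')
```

'ufh__'

`sub` substitutes '_' at each match site.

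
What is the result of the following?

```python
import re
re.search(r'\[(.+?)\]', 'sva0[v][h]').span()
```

Unlike `match`, `search` isn't anchored — it looks for the pattern anywhere in the string.
The match spans [4:7] → '[v]'.
Captured: group 1 = 'v'.

(4, 7)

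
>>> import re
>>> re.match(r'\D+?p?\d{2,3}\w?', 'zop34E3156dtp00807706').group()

'zop34E'

`re.match` won't scan ahead — the pattern has to work from the very first character.
The match spans [0:6] → 'zop34E'.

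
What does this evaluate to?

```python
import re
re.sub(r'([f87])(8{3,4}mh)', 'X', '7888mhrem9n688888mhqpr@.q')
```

'Xrem9n6Xqpr@.q'

The pattern matches one of [f87] (captured); then 3 to 4 of the literal '8', then the literal 'mh' (captured).
Matches: at [0:6] → '7888mh'; at [12:19] → '88888mh'.
Each match is replaced by 'X'.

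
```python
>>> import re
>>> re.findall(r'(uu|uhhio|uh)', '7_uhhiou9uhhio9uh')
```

['uhhio', 'uhhio', 'uh']

Branches in `(...|...)` are attempted left-to-right; the first branch that allows the whole pattern to succeed is taken.
`findall` collects group 1 from each match (3 total).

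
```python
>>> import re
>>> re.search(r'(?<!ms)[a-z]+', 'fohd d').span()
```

A negative assertion filters positions out without eating any characters.
The match spans [0:4] → 'fohd'.

(0, 4)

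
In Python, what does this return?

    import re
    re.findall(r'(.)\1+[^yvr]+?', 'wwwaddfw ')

A backreference is literal: `\1` must see the identical characters the first group matched.
With a single group, `findall` returns only what that group captured — 2 items.

['w', 'd']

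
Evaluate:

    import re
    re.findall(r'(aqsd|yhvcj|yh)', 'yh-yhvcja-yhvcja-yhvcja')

['yh', 'yhvcj', 'yhvcj', 'yhvcj']

Alternation tries branches left to right and keeps the first one that lets the overall match succeed at that position.
`findall` collects group 1 from each match (4 total).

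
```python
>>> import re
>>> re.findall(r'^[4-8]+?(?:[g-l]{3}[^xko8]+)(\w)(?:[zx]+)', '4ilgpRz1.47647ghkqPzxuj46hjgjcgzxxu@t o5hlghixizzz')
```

['R']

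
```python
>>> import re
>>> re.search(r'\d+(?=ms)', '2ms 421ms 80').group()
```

'2'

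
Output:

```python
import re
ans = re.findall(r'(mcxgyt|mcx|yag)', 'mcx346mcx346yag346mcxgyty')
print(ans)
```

['mcx', 'mcx', 'yag', 'mcxgyt']

Alternation isn't longest-match — the leftmost alternative that fits at this position is chosen.
Walking the string: at [0:3] match 'mcx', group 1 = 'mcx'; at [6:9] match 'mcx', group 1 = 'mcx'; at [12:15] match 'yag', group 1 = 'yag'; at [18:24] match 'mcxgyt', group 1 = 'mcxgyt'.
One capturing group, so `findall` returns just the captured substring from each match — 4 in all.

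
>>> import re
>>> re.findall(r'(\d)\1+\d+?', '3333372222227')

After group 1 captures some text, `\1` only succeeds where that same text appears again.
Scanning left to right: at [0:6] match '333337', group 1 = '3'; at [6:13] match '2222227', group 1 = '2'.
Because there's exactly one group, `findall` drops the full match and keeps group 1 from each hit.

['3', '2']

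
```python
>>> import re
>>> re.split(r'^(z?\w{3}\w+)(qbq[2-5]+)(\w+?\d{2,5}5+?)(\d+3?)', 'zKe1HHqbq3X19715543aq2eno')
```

Pattern: anchored at the start of the string; then optionally the literal 'z', then exactly 3 of a word character, then one or more of a word character (captured); then the literal 'qbq', then one or more of a character in [2-5] (captured); then one or more of a word character (lazy), then 2 to 5 of a digit, then one or more of the literal '5' (lazy) (captured); then one or more of a digit, then optionally the literal '3' (captured).
Matches to split on: at [0:19] → 'zKe1HHqbq3X19715543'.
The group in the pattern means `split` returns the separators' captures alongside the pieces.

['', 'zKe1HH', 'qbq3', 'X197155', '43', 'aq2eno']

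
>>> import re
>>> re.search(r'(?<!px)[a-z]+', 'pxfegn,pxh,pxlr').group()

The negative lookaround is zero-width — it rules out positions where the adjacent text would match, without consuming anything.
The match spans [0:6] → 'pxfegn'.

'pxfegn'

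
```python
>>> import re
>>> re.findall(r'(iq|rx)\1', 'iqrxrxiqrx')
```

After group 1 captures some text, `\1` only succeeds where that same text appears again.
`findall` collects group 1 from the one match (1 total).

['rx']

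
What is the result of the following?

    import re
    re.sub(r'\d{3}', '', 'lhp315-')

The pattern matches exactly 3 of a digit.
Matches: at [3:6] → '315'.
Each match is replaced by ''.

'lhp-'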